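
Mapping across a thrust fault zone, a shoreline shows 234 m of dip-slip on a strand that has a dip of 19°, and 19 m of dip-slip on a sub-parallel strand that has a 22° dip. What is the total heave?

heave_A = 234 × cos(19°) = 221.3 m
heave_B = 19 × cos(22°) = 17.62 m
total = 221.3 + 17.62 = 239 m

239 m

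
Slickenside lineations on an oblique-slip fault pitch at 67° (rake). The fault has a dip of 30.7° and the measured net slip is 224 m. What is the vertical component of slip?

105 m

dip-slip = net slip × sin(rake) = 224 m × sin(67°) = 206.2 m
throw = dip-slip × sin(dip) = 206.2 × sin(30.7°) = 105 m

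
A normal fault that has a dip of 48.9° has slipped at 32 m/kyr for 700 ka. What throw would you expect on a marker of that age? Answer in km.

16.9 km

dip-slip = rate × time = 32 m/kyr × 700 ka = 22400 m
throw = dip-slip × sin(dip) = 22400 × sin(48.9°) = 16900 m = 16.9 km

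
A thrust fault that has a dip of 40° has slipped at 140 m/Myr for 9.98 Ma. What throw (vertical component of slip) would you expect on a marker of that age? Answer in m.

dip-slip = rate × time = 140 m/Myr × 9.98 Ma = 1397 m
throw = dip-slip × sin(dip) = 1397 × sin(40°) = 898 m

898 m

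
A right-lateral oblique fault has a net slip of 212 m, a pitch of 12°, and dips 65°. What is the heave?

dip-slip = net slip × sin(rake) = 212 m × sin(12°) = 44.08 m
heave = dip-slip × cos(dip) = 44.08 × cos(65°) = 18.6 m

18.6 m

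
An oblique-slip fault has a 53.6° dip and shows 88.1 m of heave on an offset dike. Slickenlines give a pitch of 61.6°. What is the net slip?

169 m

dip-slip = heave / cos(dip) = 88.1 / cos(53.6°) = 148.5 m
net slip = dip-slip / sin(rake) = 148.5 / sin(61.6°) = 169 m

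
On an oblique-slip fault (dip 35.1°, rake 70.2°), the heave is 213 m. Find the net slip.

dip-slip = heave / cos(dip) = 213 / cos(35.1°) = 260.3 m
net slip = dip-slip / sin(rake) = 260.3 / sin(70.2°) = 277 m

277 m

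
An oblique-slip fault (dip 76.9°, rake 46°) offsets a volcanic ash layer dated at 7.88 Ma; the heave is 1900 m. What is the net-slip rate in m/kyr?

1.48 m/kyr

dip-slip = heave / cos(dip) = 1900 / cos(76.9°) = 8383 m
net slip = dip-slip / sin(rake) = 8383 / sin(46°) = 11650 m
rate = 11650 m / 7.88 Ma = 0.00148 m/yr = 1.48 m/kyr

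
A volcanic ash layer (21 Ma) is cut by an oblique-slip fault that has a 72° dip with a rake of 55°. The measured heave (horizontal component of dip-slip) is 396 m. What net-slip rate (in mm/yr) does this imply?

0.0745 mm/yr

dip-slip = heave / cos(dip) = 396 / cos(72°) = 1281 m
net slip = dip-slip / sin(rake) = 1281 / sin(55°) = 1564 m
rate = 1564 m / 21 Ma = 0.0000745 m/yr = 0.0745 mm/yr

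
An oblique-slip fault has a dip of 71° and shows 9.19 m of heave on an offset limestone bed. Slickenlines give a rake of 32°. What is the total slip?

53.3 m

dip-slip = heave / cos(dip) = 9.19 / cos(71°) = 28.23 m
net slip = dip-slip / sin(rake) = 28.23 / sin(32°) = 53.3 m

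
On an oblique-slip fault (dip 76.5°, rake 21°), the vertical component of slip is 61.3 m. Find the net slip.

176 m

dip-slip = throw / sin(dip) = 61.3 / sin(76.5°) = 63.04 m
net slip = dip-slip / sin(rake) = 63.04 / sin(21°) = 176 m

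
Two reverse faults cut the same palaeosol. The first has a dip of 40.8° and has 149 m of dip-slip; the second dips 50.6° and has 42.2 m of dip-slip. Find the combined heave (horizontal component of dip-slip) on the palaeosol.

heave_A = 149 × cos(40.8°) = 112.8 m
heave_B = 42.2 × cos(50.6°) = 26.79 m
total = 112.8 + 26.79 = 140 m

140 m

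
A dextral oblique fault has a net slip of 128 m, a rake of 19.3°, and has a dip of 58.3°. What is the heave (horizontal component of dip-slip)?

dip-slip = net slip × sin(rake) = 128 m × sin(19.3°) = 42.31 m
heave = dip-slip × cos(dip) = 42.31 × cos(58.3°) = 22.2 m

22.2 m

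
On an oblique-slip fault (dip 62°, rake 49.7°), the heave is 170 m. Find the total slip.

475 m

dip-slip = heave / cos(dip) = 170 / cos(62°) = 362.1 m
net slip = dip-slip / sin(rake) = 362.1 / sin(49.7°) = 475 m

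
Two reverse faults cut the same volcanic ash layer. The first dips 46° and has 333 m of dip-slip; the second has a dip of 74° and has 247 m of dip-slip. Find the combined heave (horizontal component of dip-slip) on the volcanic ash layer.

heave_A = 333 × cos(46°) = 231.3 m
heave_B = 247 × cos(74°) = 68.08 m
total = 231.3 + 68.08 = 299 m

299 m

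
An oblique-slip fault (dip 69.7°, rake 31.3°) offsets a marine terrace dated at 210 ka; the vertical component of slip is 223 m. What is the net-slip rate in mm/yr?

dip-slip = throw / sin(dip) = 223 / sin(69.7°) = 237.8 m
net slip = dip-slip / sin(rake) = 237.8 / sin(31.3°) = 457.7 m
rate = 457.7 m / 210 ka = 0.00218 m/yr = 2.18 mm/yr

2.18 mm/yr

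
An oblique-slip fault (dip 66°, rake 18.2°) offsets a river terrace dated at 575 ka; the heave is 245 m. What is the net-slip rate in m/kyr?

dip-slip = heave / cos(dip) = 245 / cos(66°) = 602.4 m
net slip = dip-slip / sin(rake) = 602.4 / sin(18.2°) = 1929 m
rate = 1929 m / 575 ka = 0.00335 m/yr = 3.35 m/kyr

3.35 m/kyr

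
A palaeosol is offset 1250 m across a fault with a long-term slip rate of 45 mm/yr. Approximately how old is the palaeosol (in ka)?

age = offset / rate = 1250 m / (45 mm/yr) = 27800 yr = 27.8 ka

27.8 ka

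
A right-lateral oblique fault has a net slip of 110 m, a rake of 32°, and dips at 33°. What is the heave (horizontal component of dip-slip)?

48.9 m

dip-slip = net slip × sin(rake) = 110 m × sin(32°) = 58.29 m
heave = dip-slip × cos(dip) = 58.29 × cos(33°) = 48.9 m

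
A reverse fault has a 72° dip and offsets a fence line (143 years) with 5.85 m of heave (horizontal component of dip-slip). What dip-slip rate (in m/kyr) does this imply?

dip-slip = heave / cos(dip) = 5.85 m / cos(72°) = 18.93 m
rate = 18.93 m / 143 years = 0.132 m/yr = 132 m/kyr

132 m/kyr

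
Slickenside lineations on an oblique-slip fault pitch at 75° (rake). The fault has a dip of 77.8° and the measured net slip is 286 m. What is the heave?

58.4 m

dip-slip = net slip × sin(rake) = 286 m × sin(75°) = 276.3 m
heave = dip-slip × cos(dip) = 276.3 × cos(77.8°) = 58.4 m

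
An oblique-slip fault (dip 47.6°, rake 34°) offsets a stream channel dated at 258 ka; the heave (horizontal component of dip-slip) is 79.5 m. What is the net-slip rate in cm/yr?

dip-slip = heave / cos(dip) = 79.5 / cos(47.6°) = 117.9 m
net slip = dip-slip / sin(rake) = 117.9 / sin(34°) = 210.8 m
rate = 210.8 m / 258 ka = 0.000817 m/yr = 0.0817 cm/yr

0.0817 cm/yr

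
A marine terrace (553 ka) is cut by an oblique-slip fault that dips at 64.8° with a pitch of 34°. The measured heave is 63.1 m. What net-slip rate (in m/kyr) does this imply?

dip-slip = heave / cos(dip) = 63.1 / cos(64.8°) = 148.2 m
net slip = dip-slip / sin(rake) = 148.2 / sin(34°) = 265 m
rate = 265 m / 553 ka = 0.000479 m/yr = 0.479 m/kyr

0.479 m/kyr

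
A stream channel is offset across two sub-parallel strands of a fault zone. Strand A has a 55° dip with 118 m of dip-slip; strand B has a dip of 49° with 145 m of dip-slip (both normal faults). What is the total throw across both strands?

206 m

throw_A = 118 × sin(55°) = 96.66 m
throw_B = 145 × sin(49°) = 109.4 m
total = 96.66 + 109.4 = 206 m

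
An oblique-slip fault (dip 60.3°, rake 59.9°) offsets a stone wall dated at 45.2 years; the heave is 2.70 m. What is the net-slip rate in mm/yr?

139 mm/yr

dip-slip = heave / cos(dip) = 2.70 / cos(60.3°) = 5.449 m
net slip = dip-slip / sin(rake) = 5.449 / sin(59.9°) = 6.299 m
rate = 6.299 m / 45.2 years = 0.139 m/yr = 139 mm/yr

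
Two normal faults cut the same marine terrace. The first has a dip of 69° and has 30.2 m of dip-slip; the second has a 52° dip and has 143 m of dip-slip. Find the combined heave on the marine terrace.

heave_A = 30.2 × cos(69°) = 10.82 m
heave_B = 143 × cos(52°) = 88.04 m
total = 10.82 + 88.04 = 98.9 m

98.9 m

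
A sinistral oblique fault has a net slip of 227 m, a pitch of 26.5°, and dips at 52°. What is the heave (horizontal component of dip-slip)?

dip-slip = net slip × sin(rake) = 227 m × sin(26.5°) = 101.3 m
heave = dip-slip × cos(dip) = 101.3 × cos(52°) = 62.4 m

62.4 m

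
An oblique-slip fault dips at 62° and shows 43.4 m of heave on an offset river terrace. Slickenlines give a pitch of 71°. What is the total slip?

97.8 m

dip-slip = heave / cos(dip) = 43.4 / cos(62°) = 92.44 m
net slip = dip-slip / sin(rake) = 92.44 / sin(71°) = 97.8 m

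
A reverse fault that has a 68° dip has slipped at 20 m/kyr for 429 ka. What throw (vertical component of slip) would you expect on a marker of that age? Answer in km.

7.96 km

dip-slip = rate × time = 20 m/kyr × 429 ka = 8580 m
throw = dip-slip × sin(dip) = 8580 × sin(68°) = 7960 m = 7.96 km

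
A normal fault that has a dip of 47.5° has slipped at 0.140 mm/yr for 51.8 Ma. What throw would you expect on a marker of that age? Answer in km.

5.35 km

dip-slip = rate × time = 0.140 mm/yr × 51.8 Ma = 7252 m
throw = dip-slip × sin(dip) = 7252 × sin(47.5°) = 5350 m = 5.35 km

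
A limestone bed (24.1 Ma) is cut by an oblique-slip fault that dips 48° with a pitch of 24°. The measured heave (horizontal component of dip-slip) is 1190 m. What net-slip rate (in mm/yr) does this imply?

dip-slip = heave / cos(dip) = 1190 / cos(48°) = 1778 m
net slip = dip-slip / sin(rake) = 1778 / sin(24°) = 4372 m
rate = 4372 m / 24.1 Ma = 0.000181 m/yr = 0.181 mm/yr

0.181 mm/yr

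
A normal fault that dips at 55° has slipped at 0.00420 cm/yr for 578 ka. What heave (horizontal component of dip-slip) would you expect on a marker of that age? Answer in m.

dip-slip = rate × time = 0.00420 cm/yr × 578 ka = 24.28 m
heave = dip-slip × cos(dip) = 24.28 × cos(55°) = 13.9 m

13.9 m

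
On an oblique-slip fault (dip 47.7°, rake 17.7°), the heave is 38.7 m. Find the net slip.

dip-slip = heave / cos(dip) = 38.7 / cos(47.7°) = 57.50 m
net slip = dip-slip / sin(rake) = 57.50 / sin(17.7°) = 189 m

189 m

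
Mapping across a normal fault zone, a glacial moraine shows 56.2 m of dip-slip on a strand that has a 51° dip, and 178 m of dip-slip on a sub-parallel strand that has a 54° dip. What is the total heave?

heave_A = 56.2 × cos(51°) = 35.37 m
heave_B = 178 × cos(54°) = 104.6 m
total = 35.37 + 104.6 = 140 m

140 m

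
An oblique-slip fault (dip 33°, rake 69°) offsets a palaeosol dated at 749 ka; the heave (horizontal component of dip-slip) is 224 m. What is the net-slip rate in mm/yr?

0.382 mm/yr

dip-slip = heave / cos(dip) = 224 / cos(33°) = 267.1 m
net slip = dip-slip / sin(rake) = 267.1 / sin(69°) = 286.1 m
rate = 286.1 m / 749 ka = 0.000382 m/yr = 0.382 mm/yr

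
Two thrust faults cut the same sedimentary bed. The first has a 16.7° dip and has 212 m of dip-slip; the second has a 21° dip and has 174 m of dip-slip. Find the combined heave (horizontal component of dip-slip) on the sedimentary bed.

heave_A = 212 × cos(16.7°) = 203.1 m
heave_B = 174 × cos(21°) = 162.4 m
total = 203.1 + 162.4 = 366 m

366 m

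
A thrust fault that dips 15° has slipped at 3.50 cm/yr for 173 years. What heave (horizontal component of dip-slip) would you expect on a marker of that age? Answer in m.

dip-slip = rate × time = 3.50 cm/yr × 173 years = 6.055 m
heave = dip-slip × cos(dip) = 6.055 × cos(15°) = 5.85 m

5.85 m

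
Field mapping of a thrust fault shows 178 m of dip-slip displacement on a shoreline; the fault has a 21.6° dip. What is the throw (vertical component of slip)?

65.5 m

throw = dip-slip × sin(dip) = 178 m × sin(21.6°) = 65.5 m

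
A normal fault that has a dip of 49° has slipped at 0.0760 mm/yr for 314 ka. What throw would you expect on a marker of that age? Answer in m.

dip-slip = rate × time = 0.0760 mm/yr × 314 ka = 23.86 m
throw = dip-slip × sin(dip) = 23.86 × sin(49°) = 18 m

18 m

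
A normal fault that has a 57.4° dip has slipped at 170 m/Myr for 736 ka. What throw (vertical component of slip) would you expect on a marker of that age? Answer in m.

dip-slip = rate × time = 170 m/Myr × 736 ka = 125.1 m
throw = dip-slip × sin(dip) = 125.1 × sin(57.4°) = 105 m

105 m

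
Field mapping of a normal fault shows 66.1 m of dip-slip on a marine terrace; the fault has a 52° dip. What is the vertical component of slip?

throw = dip-slip × sin(dip) = 66.1 m × sin(52°) = 52.1 m

52.1 m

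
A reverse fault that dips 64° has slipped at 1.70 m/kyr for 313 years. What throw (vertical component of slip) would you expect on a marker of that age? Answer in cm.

dip-slip = rate × time = 1.70 m/kyr × 313 years = 0.5321 m
throw = dip-slip × sin(dip) = 0.5321 × sin(64°) = 0.478 m = 47.8 cm

47.8 cm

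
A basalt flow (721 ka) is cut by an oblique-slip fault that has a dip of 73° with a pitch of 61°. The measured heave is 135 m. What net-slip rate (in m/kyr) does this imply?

dip-slip = heave / cos(dip) = 135 / cos(73°) = 461.7 m
net slip = dip-slip / sin(rake) = 461.7 / sin(61°) = 527.9 m
rate = 527.9 m / 721 ka = 0.000732 m/yr = 0.732 m/kyr

0.732 m/kyr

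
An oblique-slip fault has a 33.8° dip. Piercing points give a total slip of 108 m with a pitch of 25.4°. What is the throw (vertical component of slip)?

25.8 m

dip-slip = net slip × sin(rake) = 108 m × sin(25.4°) = 46.32 m
throw = dip-slip × sin(dip) = 46.32 × sin(33.8°) = 25.8 m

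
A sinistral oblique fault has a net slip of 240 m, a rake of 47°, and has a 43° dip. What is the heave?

dip-slip = net slip × sin(rake) = 240 m × sin(47°) = 175.5 m
heave = dip-slip × cos(dip) = 175.5 × cos(43°) = 128 m

128 m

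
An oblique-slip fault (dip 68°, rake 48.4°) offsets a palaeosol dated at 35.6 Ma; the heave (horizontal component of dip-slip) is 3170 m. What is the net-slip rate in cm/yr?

0.0318 cm/yr

dip-slip = heave / cos(dip) = 3170 / cos(68°) = 8462 m
net slip = dip-slip / sin(rake) = 8462 / sin(48.4°) = 11320 m
rate = 11320 m / 35.6 Ma = 0.000318 m/yr = 0.0318 cm/yr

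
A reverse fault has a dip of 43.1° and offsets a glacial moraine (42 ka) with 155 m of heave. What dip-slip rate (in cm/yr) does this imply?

dip-slip = heave / cos(dip) = 155 m / cos(43.1°) = 212.3 m
rate = 212.3 m / 42 ka = 0.00505 m/yr = 0.505 cm/yr

0.505 cm/yr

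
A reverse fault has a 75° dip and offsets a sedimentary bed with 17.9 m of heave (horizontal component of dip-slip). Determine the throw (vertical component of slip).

66.8 m

throw = heave × tan(dip) = 17.9 × tan(75°) = 66.8 m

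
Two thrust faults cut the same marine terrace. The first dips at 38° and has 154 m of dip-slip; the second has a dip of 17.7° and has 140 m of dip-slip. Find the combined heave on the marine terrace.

heave_A = 154 × cos(38°) = 121.4 m
heave_B = 140 × cos(17.7°) = 133.4 m
total = 121.4 + 133.4 = 255 m

255 m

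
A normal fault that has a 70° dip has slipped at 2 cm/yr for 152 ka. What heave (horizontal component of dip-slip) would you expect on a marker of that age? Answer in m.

1040 m

dip-slip = rate × time = 2 cm/yr × 152 ka = 3040 m
heave = dip-slip × cos(dip) = 3040 × cos(70°) = 1040 m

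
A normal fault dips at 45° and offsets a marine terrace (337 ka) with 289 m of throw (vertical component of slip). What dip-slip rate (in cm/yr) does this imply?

0.121 cm/yr

dip-slip = throw / sin(dip) = 289 m / sin(45°) = 408.7 m
rate = 408.7 m / 337 ka = 0.00121 m/yr = 0.121 cm/yr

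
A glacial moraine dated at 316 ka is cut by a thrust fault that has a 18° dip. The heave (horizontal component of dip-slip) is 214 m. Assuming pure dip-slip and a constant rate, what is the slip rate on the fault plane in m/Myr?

712 m/Myr

dip-slip = heave / cos(dip) = 214 m / cos(18°) = 225 m
rate = 225 m / 316 ka = 0.000712 m/yr = 712 m/Myr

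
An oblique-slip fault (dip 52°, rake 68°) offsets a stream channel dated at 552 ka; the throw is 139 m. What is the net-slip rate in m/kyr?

0.345 m/kyr

dip-slip = throw / sin(dip) = 139 / sin(52°) = 176.4 m
net slip = dip-slip / sin(rake) = 176.4 / sin(68°) = 190.2 m
rate = 190.2 m / 552 ka = 0.000345 m/yr = 0.345 m/kyr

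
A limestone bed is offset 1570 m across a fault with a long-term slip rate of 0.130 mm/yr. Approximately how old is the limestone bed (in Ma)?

age = offset / rate = 1570 m / (0.130 mm/yr) = 1.21e+07 yr = 12.1 Ma

12.1 Ma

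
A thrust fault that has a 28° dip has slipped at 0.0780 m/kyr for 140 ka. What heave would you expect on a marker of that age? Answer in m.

dip-slip = rate × time = 0.0780 m/kyr × 140 ka = 10.92 m
heave = dip-slip × cos(dip) = 10.92 × cos(28°) = 9.64 m

9.64 m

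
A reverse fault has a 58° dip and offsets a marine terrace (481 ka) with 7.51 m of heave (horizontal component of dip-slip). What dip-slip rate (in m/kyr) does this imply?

dip-slip = heave / cos(dip) = 7.51 m / cos(58°) = 14.17 m
rate = 14.17 m / 481 ka = 0.0000295 m/yr = 0.0295 m/kyr

0.0295 m/kyr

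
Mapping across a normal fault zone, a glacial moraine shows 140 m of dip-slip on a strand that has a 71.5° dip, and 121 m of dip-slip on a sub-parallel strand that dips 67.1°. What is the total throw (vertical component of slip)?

244 m

throw_A = 140 × sin(71.5°) = 132.8 m
throw_B = 121 × sin(67.1°) = 111.5 m
total = 132.8 + 111.5 = 244 m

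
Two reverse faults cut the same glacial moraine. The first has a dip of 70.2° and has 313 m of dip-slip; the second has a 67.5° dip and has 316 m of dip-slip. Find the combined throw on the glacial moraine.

throw_A = 313 × sin(70.2°) = 294.5 m
throw_B = 316 × sin(67.5°) = 291.9 m
total = 294.5 + 291.9 = 586 m

586 m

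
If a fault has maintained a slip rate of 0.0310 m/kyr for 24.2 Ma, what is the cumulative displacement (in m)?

slip = rate × time = 0.0310 m/kyr × 24.2 Ma = 750 m

750 m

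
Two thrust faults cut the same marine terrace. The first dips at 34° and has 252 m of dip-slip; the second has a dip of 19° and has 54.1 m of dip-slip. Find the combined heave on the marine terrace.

260 m

heave_A = 252 × cos(34°) = 208.9 m
heave_B = 54.1 × cos(19°) = 51.15 m
total = 208.9 + 51.15 = 260 m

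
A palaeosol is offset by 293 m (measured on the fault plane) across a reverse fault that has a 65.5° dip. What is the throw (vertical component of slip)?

throw = dip-slip × sin(dip) = 293 m × sin(65.5°) = 267 m

267 m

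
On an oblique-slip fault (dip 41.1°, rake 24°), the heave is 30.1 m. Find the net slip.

98.2 m

dip-slip = heave / cos(dip) = 30.1 / cos(41.1°) = 39.94 m
net slip = dip-slip / sin(rake) = 39.94 / sin(24°) = 98.2 m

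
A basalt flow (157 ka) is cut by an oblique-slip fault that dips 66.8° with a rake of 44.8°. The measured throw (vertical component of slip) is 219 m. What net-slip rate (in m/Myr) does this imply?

dip-slip = throw / sin(dip) = 219 / sin(66.8°) = 238.3 m
net slip = dip-slip / sin(rake) = 238.3 / sin(44.8°) = 338.1 m
rate = 338.1 m / 157 ka = 0.00215 m/yr = 2150 m/Myr

2150 m/Myr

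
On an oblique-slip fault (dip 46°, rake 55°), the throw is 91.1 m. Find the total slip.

155 m

dip-slip = throw / sin(dip) = 91.1 / sin(46°) = 126.6 m
net slip = dip-slip / sin(rake) = 126.6 / sin(55°) = 155 m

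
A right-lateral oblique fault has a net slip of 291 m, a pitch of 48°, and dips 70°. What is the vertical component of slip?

203 m

dip-slip = net slip × sin(rake) = 291 m × sin(48°) = 216.3 m
throw = dip-slip × sin(dip) = 216.3 × sin(70°) = 203 m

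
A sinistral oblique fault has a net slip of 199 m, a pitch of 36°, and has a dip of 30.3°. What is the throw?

dip-slip = net slip × sin(rake) = 199 m × sin(36°) = 117 m
throw = dip-slip × sin(dip) = 117 × sin(30.3°) = 59 m

59 m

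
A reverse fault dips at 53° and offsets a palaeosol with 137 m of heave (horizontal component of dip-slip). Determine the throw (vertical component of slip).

throw = heave × tan(dip) = 137 × tan(53°) = 182 m

182 m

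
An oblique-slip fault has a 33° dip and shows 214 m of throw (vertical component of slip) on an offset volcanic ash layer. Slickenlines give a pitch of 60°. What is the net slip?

dip-slip = throw / sin(dip) = 214 / sin(33°) = 392.9 m
net slip = dip-slip / sin(rake) = 392.9 / sin(60°) = 454 m

454 m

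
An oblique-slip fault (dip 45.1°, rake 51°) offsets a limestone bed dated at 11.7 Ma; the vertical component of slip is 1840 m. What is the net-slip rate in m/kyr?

dip-slip = throw / sin(dip) = 1840 / sin(45.1°) = 2598 m
net slip = dip-slip / sin(rake) = 2598 / sin(51°) = 3343 m
rate = 3343 m / 11.7 Ma = 0.000286 m/yr = 0.286 m/kyr

0.286 m/kyr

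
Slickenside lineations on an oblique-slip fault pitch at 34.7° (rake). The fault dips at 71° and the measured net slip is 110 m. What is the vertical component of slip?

dip-slip = net slip × sin(rake) = 110 m × sin(34.7°) = 62.62 m
throw = dip-slip × sin(dip) = 62.62 × sin(71°) = 59.2 m

59.2 m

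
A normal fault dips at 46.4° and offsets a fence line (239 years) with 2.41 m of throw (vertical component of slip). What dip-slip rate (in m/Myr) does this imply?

13900 m/Myr

dip-slip = throw / sin(dip) = 2.41 m / sin(46.4°) = 3.328 m
rate = 3.328 m / 239 years = 0.0139 m/yr = 13900 m/Myr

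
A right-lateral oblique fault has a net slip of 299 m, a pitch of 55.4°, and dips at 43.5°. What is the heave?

dip-slip = net slip × sin(rake) = 299 m × sin(55.4°) = 246.1 m
heave = dip-slip × cos(dip) = 246.1 × cos(43.5°) = 179 m

179 m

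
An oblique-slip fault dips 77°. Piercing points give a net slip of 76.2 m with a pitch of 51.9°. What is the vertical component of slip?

dip-slip = net slip × sin(rake) = 76.2 m × sin(51.9°) = 59.96 m
throw = dip-slip × sin(dip) = 59.96 × sin(77°) = 58.4 m

58.4 m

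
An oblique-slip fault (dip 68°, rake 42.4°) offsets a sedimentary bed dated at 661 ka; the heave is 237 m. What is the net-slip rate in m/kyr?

1.42 m/kyr

dip-slip = heave / cos(dip) = 237 / cos(68°) = 632.7 m
net slip = dip-slip / sin(rake) = 632.7 / sin(42.4°) = 938.2 m
rate = 938.2 m / 661 ka = 0.00142 m/yr = 1.42 m/kyr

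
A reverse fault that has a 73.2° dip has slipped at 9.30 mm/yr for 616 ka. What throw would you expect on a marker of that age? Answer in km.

5.48 km

dip-slip = rate × time = 9.30 mm/yr × 616 ka = 5729 m
throw = dip-slip × sin(dip) = 5729 × sin(73.2°) = 5480 m = 5.48 km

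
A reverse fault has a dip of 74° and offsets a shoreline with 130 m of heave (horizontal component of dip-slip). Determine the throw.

throw = heave × tan(dip) = 130 × tan(74°) = 453 m

453 m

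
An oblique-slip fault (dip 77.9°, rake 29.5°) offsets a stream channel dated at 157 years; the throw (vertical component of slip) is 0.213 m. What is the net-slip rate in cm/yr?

0.282 cm/yr

dip-slip = throw / sin(dip) = 0.213 / sin(77.9°) = 0.2178 m
net slip = dip-slip / sin(rake) = 0.2178 / sin(29.5°) = 0.4424 m
rate = 0.4424 m / 157 years = 0.00282 m/yr = 0.282 cm/yr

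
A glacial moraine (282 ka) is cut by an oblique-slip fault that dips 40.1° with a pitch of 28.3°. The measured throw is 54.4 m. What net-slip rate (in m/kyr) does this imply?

dip-slip = throw / sin(dip) = 54.4 / sin(40.1°) = 84.46 m
net slip = dip-slip / sin(rake) = 84.46 / sin(28.3°) = 178.1 m
rate = 178.1 m / 282 ka = 0.000632 m/yr = 0.632 m/kyr

0.632 m/kyr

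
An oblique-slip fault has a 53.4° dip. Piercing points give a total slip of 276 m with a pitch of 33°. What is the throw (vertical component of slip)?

121 m

dip-slip = net slip × sin(rake) = 276 m × sin(33°) = 150.3 m
throw = dip-slip × sin(dip) = 150.3 × sin(53.4°) = 121 m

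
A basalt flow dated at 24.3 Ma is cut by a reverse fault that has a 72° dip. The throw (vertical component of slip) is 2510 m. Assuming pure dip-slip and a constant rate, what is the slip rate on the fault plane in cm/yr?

0.0109 cm/yr

dip-slip = throw / sin(dip) = 2510 m / sin(72°) = 2639 m
rate = 2639 m / 24.3 Ma = 0.000109 m/yr = 0.0109 cm/yr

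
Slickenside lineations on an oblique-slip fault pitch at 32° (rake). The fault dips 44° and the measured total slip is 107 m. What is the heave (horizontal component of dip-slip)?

40.8 m

dip-slip = net slip × sin(rake) = 107 m × sin(32°) = 56.70 m
heave = dip-slip × cos(dip) = 56.70 × cos(44°) = 40.8 m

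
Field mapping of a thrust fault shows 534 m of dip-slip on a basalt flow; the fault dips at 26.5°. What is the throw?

throw = dip-slip × sin(dip) = 534 m × sin(26.5°) = 238 m

238 m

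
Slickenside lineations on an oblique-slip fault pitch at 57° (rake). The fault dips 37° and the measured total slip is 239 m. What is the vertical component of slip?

dip-slip = net slip × sin(rake) = 239 m × sin(57°) = 200.4 m
throw = dip-slip × sin(dip) = 200.4 × sin(37°) = 121 m

121 m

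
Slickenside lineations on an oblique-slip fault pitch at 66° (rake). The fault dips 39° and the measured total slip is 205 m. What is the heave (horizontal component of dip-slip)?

dip-slip = net slip × sin(rake) = 205 m × sin(66°) = 187.3 m
heave = dip-slip × cos(dip) = 187.3 × cos(39°) = 146 m

146 m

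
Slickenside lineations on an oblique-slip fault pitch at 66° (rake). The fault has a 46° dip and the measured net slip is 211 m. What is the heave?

134 m

dip-slip = net slip × sin(rake) = 211 m × sin(66°) = 192.8 m
heave = dip-slip × cos(dip) = 192.8 × cos(46°) = 134 m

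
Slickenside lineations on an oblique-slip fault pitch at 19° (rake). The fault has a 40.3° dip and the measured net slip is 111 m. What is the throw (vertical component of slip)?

23.4 m

dip-slip = net slip × sin(rake) = 111 m × sin(19°) = 36.14 m
throw = dip-slip × sin(dip) = 36.14 × sin(40.3°) = 23.4 m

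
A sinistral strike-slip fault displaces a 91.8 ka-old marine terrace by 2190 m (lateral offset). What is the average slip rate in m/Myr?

23900 m/Myr

rate = 2190 m / 91.8 ka = 0.0239 m/yr = 23900 m/Myr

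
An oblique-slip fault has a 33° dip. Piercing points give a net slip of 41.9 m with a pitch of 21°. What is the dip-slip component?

dip-slip = net slip × sin(rake) = 41.9 m × sin(21°) = 15 m

15 m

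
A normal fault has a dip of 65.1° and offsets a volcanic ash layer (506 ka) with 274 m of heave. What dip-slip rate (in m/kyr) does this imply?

1.29 m/kyr

dip-slip = heave / cos(dip) = 274 m / cos(65.1°) = 650.8 m
rate = 650.8 m / 506 ka = 0.00129 m/yr = 1.29 m/kyr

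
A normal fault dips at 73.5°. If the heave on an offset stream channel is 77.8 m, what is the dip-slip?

dip-slip = heave / cos(dip) = 77.8 / cos(73.5°) = 274 m

274 m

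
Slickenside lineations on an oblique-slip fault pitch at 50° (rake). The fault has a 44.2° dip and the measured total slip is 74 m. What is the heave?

dip-slip = net slip × sin(rake) = 74 m × sin(50°) = 56.69 m
heave = dip-slip × cos(dip) = 56.69 × cos(44.2°) = 40.6 m

40.6 m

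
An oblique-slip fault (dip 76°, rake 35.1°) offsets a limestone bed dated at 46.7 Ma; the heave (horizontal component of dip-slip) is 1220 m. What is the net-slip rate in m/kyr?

0.188 m/kyr

dip-slip = heave / cos(dip) = 1220 / cos(76°) = 5043 m
net slip = dip-slip / sin(rake) = 5043 / sin(35.1°) = 8770 m
rate = 8770 m / 46.7 Ma = 0.000188 m/yr = 0.188 m/kyr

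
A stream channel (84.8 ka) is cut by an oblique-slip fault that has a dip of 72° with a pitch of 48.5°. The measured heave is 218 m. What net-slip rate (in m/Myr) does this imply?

11100 m/Myr

dip-slip = heave / cos(dip) = 218 / cos(72°) = 705.5 m
net slip = dip-slip / sin(rake) = 705.5 / sin(48.5°) = 941.9 m
rate = 941.9 m / 84.8 ka = 0.0111 m/yr = 11100 m/Myr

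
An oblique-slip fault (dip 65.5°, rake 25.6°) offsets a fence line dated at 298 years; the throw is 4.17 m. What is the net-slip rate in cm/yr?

dip-slip = throw / sin(dip) = 4.17 / sin(65.5°) = 4.583 m
net slip = dip-slip / sin(rake) = 4.583 / sin(25.6°) = 10.61 m
rate = 10.61 m / 298 years = 0.0356 m/yr = 3.56 cm/yr

3.56 cm/yr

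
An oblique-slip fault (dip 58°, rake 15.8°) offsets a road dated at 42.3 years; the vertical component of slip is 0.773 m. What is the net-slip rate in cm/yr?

7.91 cm/yr

dip-slip = throw / sin(dip) = 0.773 / sin(58°) = 0.9115 m
net slip = dip-slip / sin(rake) = 0.9115 / sin(15.8°) = 3.348 m
rate = 3.348 m / 42.3 years = 0.0791 m/yr = 7.91 cm/yr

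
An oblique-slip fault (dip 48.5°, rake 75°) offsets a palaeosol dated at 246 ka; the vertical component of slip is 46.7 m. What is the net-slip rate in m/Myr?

262 m/Myr

dip-slip = throw / sin(dip) = 46.7 / sin(48.5°) = 62.35 m
net slip = dip-slip / sin(rake) = 62.35 / sin(75°) = 64.55 m
rate = 64.55 m / 246 ka = 0.000262 m/yr = 262 m/Myr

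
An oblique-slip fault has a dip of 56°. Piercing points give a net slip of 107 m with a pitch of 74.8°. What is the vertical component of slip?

dip-slip = net slip × sin(rake) = 107 m × sin(74.8°) = 103.3 m
throw = dip-slip × sin(dip) = 103.3 × sin(56°) = 85.6 m

85.6 m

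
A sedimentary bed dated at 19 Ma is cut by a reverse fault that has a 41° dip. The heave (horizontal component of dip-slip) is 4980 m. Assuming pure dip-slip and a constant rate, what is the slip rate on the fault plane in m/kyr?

dip-slip = heave / cos(dip) = 4980 m / cos(41°) = 6599 m
rate = 6599 m / 19 Ma = 0.000347 m/yr = 0.347 m/kyr

0.347 m/kyr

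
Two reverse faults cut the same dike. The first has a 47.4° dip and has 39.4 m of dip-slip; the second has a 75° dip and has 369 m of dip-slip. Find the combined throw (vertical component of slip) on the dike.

385 m

throw_A = 39.4 × sin(47.4°) = 29 m
throw_B = 369 × sin(75°) = 356.4 m
total = 29 + 356.4 = 385 m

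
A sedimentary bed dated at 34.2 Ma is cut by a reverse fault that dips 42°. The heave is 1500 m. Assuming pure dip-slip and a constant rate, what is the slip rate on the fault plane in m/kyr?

0.0590 m/kyr

dip-slip = heave / cos(dip) = 1500 m / cos(42°) = 2018 m
rate = 2018 m / 34.2 Ma = 0.0000590 m/yr = 0.0590 m/kyr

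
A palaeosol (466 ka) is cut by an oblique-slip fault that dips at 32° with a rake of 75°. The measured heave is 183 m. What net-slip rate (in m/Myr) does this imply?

479 m/Myr

dip-slip = heave / cos(dip) = 183 / cos(32°) = 215.8 m
net slip = dip-slip / sin(rake) = 215.8 / sin(75°) = 223.4 m
rate = 223.4 m / 466 ka = 0.000479 m/yr = 479 m/Myr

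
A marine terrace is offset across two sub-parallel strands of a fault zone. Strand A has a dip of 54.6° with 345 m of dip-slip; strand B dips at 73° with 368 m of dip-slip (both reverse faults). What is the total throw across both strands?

633 m

throw_A = 345 × sin(54.6°) = 281.2 m
throw_B = 368 × sin(73°) = 351.9 m
total = 281.2 + 351.9 = 633 m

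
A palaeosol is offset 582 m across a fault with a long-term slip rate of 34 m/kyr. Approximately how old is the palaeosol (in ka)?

age = offset / rate = 582 m / (34 m/kyr) = 17100 yr = 17.1 ka

17.1 ka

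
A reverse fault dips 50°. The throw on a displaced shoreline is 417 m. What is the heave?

heave = throw / tan(dip) = 417 / tan(50°) = 350 m

350 m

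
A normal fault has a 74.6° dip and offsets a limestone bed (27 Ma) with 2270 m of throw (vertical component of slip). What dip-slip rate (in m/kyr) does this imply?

0.0872 m/kyr

dip-slip = throw / sin(dip) = 2270 m / sin(74.6°) = 2355 m
rate = 2355 m / 27 Ma = 0.0000872 m/yr = 0.0872 m/kyr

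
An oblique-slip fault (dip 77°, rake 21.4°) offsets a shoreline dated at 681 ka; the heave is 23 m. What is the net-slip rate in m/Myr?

dip-slip = heave / cos(dip) = 23 / cos(77°) = 102.2 m
net slip = dip-slip / sin(rake) = 102.2 / sin(21.4°) = 280.2 m
rate = 280.2 m / 681 ka = 0.000411 m/yr = 411 m/Myr

411 m/Myr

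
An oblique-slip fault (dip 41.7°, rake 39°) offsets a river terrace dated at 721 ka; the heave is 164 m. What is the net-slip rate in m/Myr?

dip-slip = heave / cos(dip) = 164 / cos(41.7°) = 219.7 m
net slip = dip-slip / sin(rake) = 219.7 / sin(39°) = 349 m
rate = 349 m / 721 ka = 0.000484 m/yr = 484 m/Myr

484 m/Myr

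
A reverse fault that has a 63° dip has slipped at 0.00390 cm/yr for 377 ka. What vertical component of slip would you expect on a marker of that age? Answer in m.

dip-slip = rate × time = 0.00390 cm/yr × 377 ka = 14.70 m
throw = dip-slip × sin(dip) = 14.70 × sin(63°) = 13.1 m

13.1 m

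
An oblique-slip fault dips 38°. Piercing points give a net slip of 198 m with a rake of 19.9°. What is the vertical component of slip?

41.5 m

dip-slip = net slip × sin(rake) = 198 m × sin(19.9°) = 67.40 m
throw = dip-slip × sin(dip) = 67.40 × sin(38°) = 41.5 m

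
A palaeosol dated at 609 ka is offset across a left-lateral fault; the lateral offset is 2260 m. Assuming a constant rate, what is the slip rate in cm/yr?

0.371 cm/yr

rate = 2260 m / 609 ka = 0.00371 m/yr = 0.371 cm/yr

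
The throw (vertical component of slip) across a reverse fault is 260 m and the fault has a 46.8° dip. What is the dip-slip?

dip-slip = throw / sin(dip) = 260 / sin(46.8°) = 357 m

357 m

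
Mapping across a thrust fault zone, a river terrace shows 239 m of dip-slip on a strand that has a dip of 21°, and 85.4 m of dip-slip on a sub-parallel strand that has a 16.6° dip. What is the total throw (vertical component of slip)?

throw_A = 239 × sin(21°) = 85.65 m
throw_B = 85.4 × sin(16.6°) = 24.40 m
total = 85.65 + 24.40 = 110 m

110 m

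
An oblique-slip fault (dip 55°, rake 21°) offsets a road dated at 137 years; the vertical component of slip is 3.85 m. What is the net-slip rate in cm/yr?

dip-slip = throw / sin(dip) = 3.85 / sin(55°) = 4.700 m
net slip = dip-slip / sin(rake) = 4.700 / sin(21°) = 13.11 m
rate = 13.11 m / 137 years = 0.0957 m/yr = 9.57 cm/yr

9.57 cm/yr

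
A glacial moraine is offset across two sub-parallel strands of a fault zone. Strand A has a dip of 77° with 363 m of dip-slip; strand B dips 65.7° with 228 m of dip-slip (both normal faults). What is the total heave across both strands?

175 m

heave_A = 363 × cos(77°) = 81.66 m
heave_B = 228 × cos(65.7°) = 93.83 m
total = 81.66 + 93.83 = 175 m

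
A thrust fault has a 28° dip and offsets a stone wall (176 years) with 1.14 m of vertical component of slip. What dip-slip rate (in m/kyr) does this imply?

13.8 m/kyr

dip-slip = throw / sin(dip) = 1.14 m / sin(28°) = 2.428 m
rate = 2.428 m / 176 years = 0.0138 m/yr = 13.8 m/kyr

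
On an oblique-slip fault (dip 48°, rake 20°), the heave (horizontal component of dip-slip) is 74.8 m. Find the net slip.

dip-slip = heave / cos(dip) = 74.8 / cos(48°) = 111.8 m
net slip = dip-slip / sin(rake) = 111.8 / sin(20°) = 327 m

327 m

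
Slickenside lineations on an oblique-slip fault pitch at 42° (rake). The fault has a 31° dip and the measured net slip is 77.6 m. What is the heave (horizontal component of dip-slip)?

dip-slip = net slip × sin(rake) = 77.6 m × sin(42°) = 51.92 m
heave = dip-slip × cos(dip) = 51.92 × cos(31°) = 44.5 m

44.5 m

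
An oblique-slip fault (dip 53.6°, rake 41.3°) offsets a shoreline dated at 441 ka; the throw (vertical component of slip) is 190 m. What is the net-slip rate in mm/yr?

0.811 mm/yr

dip-slip = throw / sin(dip) = 190 / sin(53.6°) = 236.1 m
net slip = dip-slip / sin(rake) = 236.1 / sin(41.3°) = 357.7 m
rate = 357.7 m / 441 ka = 0.000811 m/yr = 0.811 mm/yr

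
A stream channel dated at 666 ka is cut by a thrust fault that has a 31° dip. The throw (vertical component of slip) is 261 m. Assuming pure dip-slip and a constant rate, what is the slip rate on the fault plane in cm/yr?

0.0761 cm/yr

dip-slip = throw / sin(dip) = 261 m / sin(31°) = 506.8 m
rate = 506.8 m / 666 ka = 0.000761 m/yr = 0.0761 cm/yr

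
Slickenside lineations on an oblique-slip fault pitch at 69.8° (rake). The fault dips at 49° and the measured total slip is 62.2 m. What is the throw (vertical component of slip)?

44.1 m

dip-slip = net slip × sin(rake) = 62.2 m × sin(69.8°) = 58.37 m
throw = dip-slip × sin(dip) = 58.37 × sin(49°) = 44.1 m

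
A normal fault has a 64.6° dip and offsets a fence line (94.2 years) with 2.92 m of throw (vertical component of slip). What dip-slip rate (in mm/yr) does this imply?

dip-slip = throw / sin(dip) = 2.92 m / sin(64.6°) = 3.232 m
rate = 3.232 m / 94.2 years = 0.0343 m/yr = 34.3 mm/yr

34.3 mm/yr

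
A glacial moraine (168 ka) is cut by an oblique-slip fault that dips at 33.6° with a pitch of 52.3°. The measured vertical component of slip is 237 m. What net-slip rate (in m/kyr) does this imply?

dip-slip = throw / sin(dip) = 237 / sin(33.6°) = 428.3 m
net slip = dip-slip / sin(rake) = 428.3 / sin(52.3°) = 541.3 m
rate = 541.3 m / 168 ka = 0.00322 m/yr = 3.22 m/kyr

3.22 m/kyr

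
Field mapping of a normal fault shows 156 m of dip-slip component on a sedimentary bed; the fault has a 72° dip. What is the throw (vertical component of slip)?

throw = dip-slip × sin(dip) = 156 m × sin(72°) = 148 m

148 m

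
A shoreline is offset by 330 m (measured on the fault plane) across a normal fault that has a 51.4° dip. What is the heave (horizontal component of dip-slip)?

heave = dip-slip × cos(dip) = 330 m × cos(51.4°) = 206 m

206 m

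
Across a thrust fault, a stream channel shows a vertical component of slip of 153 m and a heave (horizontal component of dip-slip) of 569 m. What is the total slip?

589 m

net slip = √(throw² + heave²) = √(153² + 569²) = 589 m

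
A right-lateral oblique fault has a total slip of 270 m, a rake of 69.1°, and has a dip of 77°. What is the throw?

dip-slip = net slip × sin(rake) = 270 m × sin(69.1°) = 252.2 m
throw = dip-slip × sin(dip) = 252.2 × sin(77°) = 246 m

246 m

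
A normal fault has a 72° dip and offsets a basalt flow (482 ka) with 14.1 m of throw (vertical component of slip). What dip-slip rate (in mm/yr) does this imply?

0.0308 mm/yr

dip-slip = throw / sin(dip) = 14.1 m / sin(72°) = 14.83 m
rate = 14.83 m / 482 ka = 0.0000308 m/yr = 0.0308 mm/yr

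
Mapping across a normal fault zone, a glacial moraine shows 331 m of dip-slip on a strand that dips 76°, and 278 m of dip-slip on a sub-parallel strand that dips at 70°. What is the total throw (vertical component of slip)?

throw_A = 331 × sin(76°) = 321.2 m
throw_B = 278 × sin(70°) = 261.2 m
total = 321.2 + 261.2 = 582 m

582 m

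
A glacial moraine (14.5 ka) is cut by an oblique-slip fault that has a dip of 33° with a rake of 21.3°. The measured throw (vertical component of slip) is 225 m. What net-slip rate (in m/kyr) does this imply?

78.4 m/kyr

dip-slip = throw / sin(dip) = 225 / sin(33°) = 413.1 m
net slip = dip-slip / sin(rake) = 413.1 / sin(21.3°) = 1137 m
rate = 1137 m / 14.5 ka = 0.0784 m/yr = 78.4 m/kyr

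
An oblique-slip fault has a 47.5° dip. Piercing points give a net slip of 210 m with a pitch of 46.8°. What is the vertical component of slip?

113 m

dip-slip = net slip × sin(rake) = 210 m × sin(46.8°) = 153.1 m
throw = dip-slip × sin(dip) = 153.1 × sin(47.5°) = 113 m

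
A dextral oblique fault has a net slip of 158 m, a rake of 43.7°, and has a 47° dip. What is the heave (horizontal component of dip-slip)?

74.4 m

dip-slip = net slip × sin(rake) = 158 m × sin(43.7°) = 109.2 m
heave = dip-slip × cos(dip) = 109.2 × cos(47°) = 74.4 m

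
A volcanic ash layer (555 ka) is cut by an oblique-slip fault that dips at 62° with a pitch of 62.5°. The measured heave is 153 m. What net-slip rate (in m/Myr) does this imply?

dip-slip = heave / cos(dip) = 153 / cos(62°) = 325.9 m
net slip = dip-slip / sin(rake) = 325.9 / sin(62.5°) = 367.4 m
rate = 367.4 m / 555 ka = 0.000662 m/yr = 662 m/Myr

662 m/Myr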